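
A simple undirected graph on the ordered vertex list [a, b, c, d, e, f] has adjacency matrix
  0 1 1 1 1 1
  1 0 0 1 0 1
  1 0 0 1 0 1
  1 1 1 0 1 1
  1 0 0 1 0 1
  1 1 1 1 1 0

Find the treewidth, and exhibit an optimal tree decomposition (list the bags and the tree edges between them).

Each bag holds 4 vertices, so the decomposition has width 3, which upper-bounds the treewidth. On the other hand G contains the 4-clique {a, d, e, f}. A clique must lie in a single bag of any decomposition, so no decomposition can have width below 3. The upper and lower bounds meet at 3, so that is the treewidth.

Treewidth 3.
One optimal decomposition is:
Bags: B1 = {a, b, d, f}  B2 = {a, c, d, f}  B3 = {a, d, e, f}
Tree: B1–B2, B2–B3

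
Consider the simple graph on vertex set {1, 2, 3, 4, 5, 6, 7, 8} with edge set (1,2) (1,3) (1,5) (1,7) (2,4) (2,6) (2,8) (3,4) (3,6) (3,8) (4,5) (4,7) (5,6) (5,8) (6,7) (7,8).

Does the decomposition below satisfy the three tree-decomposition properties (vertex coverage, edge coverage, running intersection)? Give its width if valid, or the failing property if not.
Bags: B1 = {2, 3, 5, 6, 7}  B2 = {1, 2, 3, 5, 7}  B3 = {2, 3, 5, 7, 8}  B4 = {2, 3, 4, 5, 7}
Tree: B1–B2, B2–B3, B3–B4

Yes; width 4.

Checking the three conditions: (i) the bags cover all of {1, 2, 3, 4, 5, 6, 7, 8}; (ii) for each edge, some bag contains both endpoints; (iii) the bags containing any fixed vertex form a subtree. All hold, so the decomposition is valid with width 5 − 1 = 4.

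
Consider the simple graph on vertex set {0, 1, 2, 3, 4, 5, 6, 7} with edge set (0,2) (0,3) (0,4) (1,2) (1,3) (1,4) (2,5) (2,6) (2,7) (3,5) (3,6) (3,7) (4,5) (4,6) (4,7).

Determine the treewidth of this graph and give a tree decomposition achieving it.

Treewidth 3.
One optimal decomposition is:
Bags: B1 = {0, 2, 3, 4}  B2 = {2, 3, 4, 6}  B3 = {2, 3, 4, 5}  B4 = {1, 2, 3, 4}  B5 = {2, 3, 4, 7}
Tree: B1–B2, B2–B3, B3–B4, B4–B5

Every bag has size at most 4, so the width is 4 − 1 = 3 and tw(G) ≤ 3. For the lower bound: the 4 vertex sets {0,3}, {4,6}, {2}, {5} are disjoint, each induces a connected subgraph, and every pair is joined by at least one edge of G. Contracting each set to a single vertex therefore yields K_{4} as a minor, and since treewidth is minor-monotone, tw(G) ≥ tw(K_{4}) = 3. Hence tw(G) = 3 exactly.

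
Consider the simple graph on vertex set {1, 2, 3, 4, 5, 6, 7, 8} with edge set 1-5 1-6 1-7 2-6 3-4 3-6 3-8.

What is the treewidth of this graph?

A width-1 tree decomposition is:
Bags: B1 = {3, 6}  B2 = {2, 6}  B3 = {1, 6}  B4 = {1, 5}  B5 = {3, 8}  B6 = {1, 7}  B7 = {3, 4}
Tree: B1–B2, B2–B3, B3–B4, B1–B5, B3–B6, B1–B7
Each bag holds 2 vertices, so the decomposition has width 1, which upper-bounds the treewidth. Since G has at least one edge (e.g. 6–3), it is not an edgeless graph, so tw(G) ≥ 1. Hence tw(G) = 1 exactly.

1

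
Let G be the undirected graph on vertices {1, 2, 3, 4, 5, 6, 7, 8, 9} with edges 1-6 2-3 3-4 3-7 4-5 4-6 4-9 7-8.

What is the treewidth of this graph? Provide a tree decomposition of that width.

Treewidth 1.
Bags: B1 = {3, 7}  B2 = {7, 8}  B3 = {3, 4}  B4 = {4, 6}  B5 = {4, 9}  B6 = {4, 5}  B7 = {2, 3}  B8 = {1, 6}
Tree: B1–B2, B1–B3, B3–B4, B4–B5, B4–B6, B1–B7, B4–B8

Each bag holds 2 vertices, so the decomposition has width 1, which upper-bounds the treewidth. Since G has at least one edge (e.g. 3–7), it is not an edgeless graph, so tw(G) ≥ 1. Combining the bounds, tw(G) = 1.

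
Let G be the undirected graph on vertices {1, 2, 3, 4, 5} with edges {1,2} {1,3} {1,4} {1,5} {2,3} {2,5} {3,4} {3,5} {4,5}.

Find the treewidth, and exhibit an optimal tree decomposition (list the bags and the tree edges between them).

Each bag holds 4 vertices, so the decomposition has width 3, which upper-bounds the treewidth. For the lower bound, the 4 vertices {1, 2, 3, 5} are pairwise adjacent, and any tree decomposition puts a clique entirely inside one bag — forcing width ≥ 3. Combining the bounds, tw(G) = 3.

Treewidth 3.
One optimal decomposition is:
Bags: B1 = {1, 3, 4, 5}  B2 = {1, 2, 3, 5}
Tree: B1–B2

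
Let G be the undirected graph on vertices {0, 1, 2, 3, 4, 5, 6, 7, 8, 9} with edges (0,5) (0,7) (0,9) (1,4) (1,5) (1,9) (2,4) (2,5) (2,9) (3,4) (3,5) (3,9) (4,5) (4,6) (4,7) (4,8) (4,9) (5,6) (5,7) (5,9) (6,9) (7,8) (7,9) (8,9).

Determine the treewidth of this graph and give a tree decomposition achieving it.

Each bag holds 4 vertices, so the decomposition has width 3, which upper-bounds the treewidth. On the other hand G contains the 4-clique {0, 5, 7, 9}. A clique must lie in a single bag of any decomposition, so no decomposition can have width below 3. The upper and lower bounds meet at 3, so that is the treewidth.

Treewidth 3.
Bags: B1 = {1, 4, 5, 9}  B2 = {3, 4, 5, 9}  B3 = {4, 5, 7, 9}  B4 = {4, 7, 8, 9}  B5 = {0, 5, 7, 9}  B6 = {4, 5, 6, 9}  B7 = {2, 4, 5, 9}
Tree: B1–B2, B1–B3, B3–B4, B3–B5, B2–B6, B1–B7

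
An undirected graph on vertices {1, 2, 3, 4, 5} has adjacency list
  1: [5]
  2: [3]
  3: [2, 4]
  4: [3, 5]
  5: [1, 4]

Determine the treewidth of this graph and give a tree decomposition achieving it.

The largest bag has 2 vertices, giving width 1; this decomposition certifies tw(G) ≤ 1. Any graph with an edge has treewidth ≥ 1, and G has the edge 5–1. The upper and lower bounds meet at 1, so that is the treewidth.

Treewidth 1.
One optimal decomposition is:
Bags: B1 = {1, 5}  B2 = {4, 5}  B3 = {3, 4}  B4 = {2, 3}
Tree: B1–B2, B2–B3, B3–B4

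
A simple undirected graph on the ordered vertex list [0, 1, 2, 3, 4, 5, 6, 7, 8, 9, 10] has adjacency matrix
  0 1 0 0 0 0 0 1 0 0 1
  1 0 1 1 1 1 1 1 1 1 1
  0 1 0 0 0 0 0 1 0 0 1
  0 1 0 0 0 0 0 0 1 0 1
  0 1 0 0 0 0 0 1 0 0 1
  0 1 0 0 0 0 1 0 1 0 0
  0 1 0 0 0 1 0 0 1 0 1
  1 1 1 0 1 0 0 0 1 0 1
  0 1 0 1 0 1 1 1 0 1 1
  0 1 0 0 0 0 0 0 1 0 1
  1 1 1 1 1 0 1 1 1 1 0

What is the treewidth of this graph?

A width-3 tree decomposition is:
Bags: B1 = {1, 7, 8, 10}  B2 = {1, 4, 7, 10}  B3 = {1, 3, 8, 10}  B4 = {0, 1, 7, 10}  B5 = {1, 8, 9, 10}  B6 = {1, 2, 7, 10}  B7 = {1, 6, 8, 10}  B8 = {1, 5, 6, 8}
Tree: B1–B2, B1–B3, B1–B4, B1–B5, B4–B6, B5–B7, B7–B8
Every bag has size at most 4, so the width is 4 − 1 = 3 and tw(G) ≤ 3. Conversely, {1, 8, 9, 10} is a clique of size 4, and the vertices of any clique must share a bag in every tree decomposition; so some bag has ≥ 4 vertices and tw(G) ≥ 3. Combining the bounds, tw(G) = 3.

3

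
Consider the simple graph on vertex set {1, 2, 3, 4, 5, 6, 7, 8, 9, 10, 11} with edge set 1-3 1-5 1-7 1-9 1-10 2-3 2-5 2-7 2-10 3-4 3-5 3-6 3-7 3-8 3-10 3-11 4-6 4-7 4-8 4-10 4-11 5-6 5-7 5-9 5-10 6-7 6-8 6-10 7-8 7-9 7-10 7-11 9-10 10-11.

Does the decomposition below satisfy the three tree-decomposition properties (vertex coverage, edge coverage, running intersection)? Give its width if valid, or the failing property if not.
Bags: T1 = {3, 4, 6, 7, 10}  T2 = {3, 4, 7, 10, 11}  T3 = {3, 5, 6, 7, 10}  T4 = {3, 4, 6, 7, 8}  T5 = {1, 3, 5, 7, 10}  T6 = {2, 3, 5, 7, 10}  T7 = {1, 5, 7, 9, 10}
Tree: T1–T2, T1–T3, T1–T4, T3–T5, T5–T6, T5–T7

Yes; width 4.

Checking the three conditions: (i) the bags cover all of {1, 2, 3, 4, 5, 6, 7, 8, 9, 10, 11}; (ii) for each edge, some bag contains both endpoints; (iii) the bags containing any fixed vertex form a subtree. All hold, so the decomposition is valid with width 5 − 1 = 4.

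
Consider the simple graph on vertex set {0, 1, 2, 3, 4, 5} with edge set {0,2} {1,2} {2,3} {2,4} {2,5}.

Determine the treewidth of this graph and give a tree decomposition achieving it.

Treewidth 1.
One optimal decomposition is:
Bags: B1 = {2, 4}  B2 = {0, 2}  B3 = {2, 5}  B4 = {1, 2}  B5 = {2, 3}
Tree: B1–B2, B2–B3, B2–B4, B4–B5

The largest bag has 2 vertices, giving width 1; this decomposition certifies tw(G) ≤ 1. Any graph with an edge has treewidth ≥ 1, and G has the edge 4–2. Hence tw(G) = 1 exactly.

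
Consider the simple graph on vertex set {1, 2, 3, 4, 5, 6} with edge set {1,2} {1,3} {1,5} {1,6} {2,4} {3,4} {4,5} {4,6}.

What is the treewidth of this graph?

A width-2 tree decomposition is:
Bags: B1 = {1, 4, 5}  B2 = {1, 2, 4}  B3 = {1, 3, 4}  B4 = {1, 4, 6}
Tree: B1–B2, B2–B3, B3–B4
Every bag has size at most 3, so the width is 3 − 1 = 2 and tw(G) ≤ 2. For the lower bound, G contains the cycle 5–4–2–1–5, so G is not a forest; only forests have treewidth ≤ 1, hence tw(G) ≥ 2. The upper and lower bounds meet at 2, so that is the treewidth.

2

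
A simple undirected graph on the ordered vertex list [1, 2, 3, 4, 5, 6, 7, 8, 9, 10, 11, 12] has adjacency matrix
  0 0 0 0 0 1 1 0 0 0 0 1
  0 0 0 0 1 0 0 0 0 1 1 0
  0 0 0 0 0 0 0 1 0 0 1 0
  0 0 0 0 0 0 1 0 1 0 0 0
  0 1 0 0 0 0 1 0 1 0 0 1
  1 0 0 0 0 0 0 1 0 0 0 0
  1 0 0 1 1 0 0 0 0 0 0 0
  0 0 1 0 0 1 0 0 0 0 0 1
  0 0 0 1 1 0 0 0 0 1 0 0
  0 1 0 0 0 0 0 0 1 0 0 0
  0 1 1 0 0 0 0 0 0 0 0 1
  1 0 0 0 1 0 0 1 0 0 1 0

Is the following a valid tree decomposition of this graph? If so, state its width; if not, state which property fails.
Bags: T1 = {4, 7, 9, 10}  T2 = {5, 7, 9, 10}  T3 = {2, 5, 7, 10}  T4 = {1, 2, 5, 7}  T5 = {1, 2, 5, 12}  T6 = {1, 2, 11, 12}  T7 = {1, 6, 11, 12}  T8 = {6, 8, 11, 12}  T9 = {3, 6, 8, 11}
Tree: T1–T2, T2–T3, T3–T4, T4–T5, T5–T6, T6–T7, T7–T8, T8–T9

Checking the three conditions: (i) the bags cover all of {1, 2, 3, 4, 5, 6, 7, 8, 9, 10, 11, 12}; (ii) for each edge, some bag contains both endpoints; (iii) the bags containing any fixed vertex form a subtree. All hold, so the decomposition is valid with width 4 − 1 = 3.

Yes; width 3.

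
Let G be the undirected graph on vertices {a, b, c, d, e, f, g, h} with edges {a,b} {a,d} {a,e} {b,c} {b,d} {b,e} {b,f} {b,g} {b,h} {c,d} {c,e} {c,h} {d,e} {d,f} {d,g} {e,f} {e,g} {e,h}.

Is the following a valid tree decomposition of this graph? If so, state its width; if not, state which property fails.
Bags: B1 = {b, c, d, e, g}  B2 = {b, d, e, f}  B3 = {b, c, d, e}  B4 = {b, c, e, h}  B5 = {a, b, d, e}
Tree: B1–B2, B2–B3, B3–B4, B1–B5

A tree decomposition must satisfy three properties: every vertex lies in some bag; for every edge, both endpoints lie together in some bag; and for every vertex, the bags containing it form a connected subtree. Here bags containing vertex c are not connected in the tree, so the decomposition is invalid.

No — bags containing vertex c are not connected in the tree.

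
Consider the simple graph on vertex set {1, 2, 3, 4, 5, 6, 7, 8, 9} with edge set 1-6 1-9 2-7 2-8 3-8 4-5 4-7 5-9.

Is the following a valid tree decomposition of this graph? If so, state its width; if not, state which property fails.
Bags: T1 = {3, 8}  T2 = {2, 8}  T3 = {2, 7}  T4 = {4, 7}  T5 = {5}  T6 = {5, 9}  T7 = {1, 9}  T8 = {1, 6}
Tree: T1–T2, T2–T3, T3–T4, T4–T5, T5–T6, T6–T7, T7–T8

No — edge (4,5) lies in no bag.

A tree decomposition must satisfy three properties: every vertex lies in some bag; for every edge, both endpoints lie together in some bag; and for every vertex, the bags containing it form a connected subtree. Here edge (4,5) lies in no bag, so the decomposition is invalid.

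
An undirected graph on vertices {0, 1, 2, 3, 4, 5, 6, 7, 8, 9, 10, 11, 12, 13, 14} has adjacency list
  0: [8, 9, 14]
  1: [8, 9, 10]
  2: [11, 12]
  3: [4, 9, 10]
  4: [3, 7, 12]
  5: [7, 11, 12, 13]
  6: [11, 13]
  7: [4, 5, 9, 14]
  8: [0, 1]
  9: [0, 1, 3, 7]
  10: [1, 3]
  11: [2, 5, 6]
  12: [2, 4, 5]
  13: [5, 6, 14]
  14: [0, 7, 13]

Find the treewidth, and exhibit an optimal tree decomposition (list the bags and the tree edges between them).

Each bag holds 4 vertices, so the decomposition has width 3, which upper-bounds the treewidth. For the lower bound: the 4 vertex sets {2,6,11}, {13}, {5}, {4,7,12,14} are disjoint, each induces a connected subgraph, and every pair is joined by at least one edge of G. Contracting each set to a single vertex therefore yields K_{4} as a minor, and since treewidth is minor-monotone, tw(G) ≥ tw(K_{4}) = 3. Hence tw(G) = 3 exactly.

Treewidth 3.
One such decomposition:
Bags: B1 = {2, 6, 11, 13}  B2 = {2, 5, 11, 13}  B3 = {2, 5, 12, 13}  B4 = {5, 12, 13, 14}  B5 = {5, 7, 12, 14}  B6 = {4, 7, 12, 14}  B7 = {0, 4, 7, 14}  B8 = {0, 4, 7, 9}  B9 = {0, 3, 4, 9}  B10 = {0, 3, 8, 9}  B11 = {1, 3, 8, 9}  B12 = {1, 3, 8, 10}
Tree: B1–B2, B2–B3, B3–B4, B4–B5, B5–B6, B6–B7, B7–B8, B8–B9, B9–B10, B10–B11, B11–B12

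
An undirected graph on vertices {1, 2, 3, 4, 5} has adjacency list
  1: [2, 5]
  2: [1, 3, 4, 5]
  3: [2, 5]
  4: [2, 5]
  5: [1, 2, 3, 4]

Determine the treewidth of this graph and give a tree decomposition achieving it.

Treewidth 2.
One such decomposition:
Bags: B1 = {2, 3, 5}  B2 = {2, 4, 5}  B3 = {1, 2, 5}
Tree: B1–B2, B2–B3

The largest bag has 3 vertices, giving width 2; this decomposition certifies tw(G) ≤ 2. Conversely, {1, 2, 5} is a clique of size 3, and the vertices of any clique must share a bag in every tree decomposition; so some bag has ≥ 3 vertices and tw(G) ≥ 2. Hence tw(G) = 2 exactly.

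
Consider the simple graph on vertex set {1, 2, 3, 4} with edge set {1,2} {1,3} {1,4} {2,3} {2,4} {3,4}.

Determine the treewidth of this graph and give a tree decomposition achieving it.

Treewidth 3.
One optimal decomposition is:
Bags: B1 = {1, 2, 3, 4}
Tree: (single bag)

A single bag containing all 4 vertices is trivially a valid decomposition of width 3. On the other hand G contains the 4-clique {1, 2, 3, 4}. A clique must lie in a single bag of any decomposition, so no decomposition can have width below 3. Hence tw(G) = 3 exactly.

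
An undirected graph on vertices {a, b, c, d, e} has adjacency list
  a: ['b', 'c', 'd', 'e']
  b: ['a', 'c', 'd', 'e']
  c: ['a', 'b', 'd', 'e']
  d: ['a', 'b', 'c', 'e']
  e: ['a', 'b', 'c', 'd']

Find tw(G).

A width-4 tree decomposition is:
Bags: B1 = {a, b, c, d, e}
Tree: (single bag)
With just one bag of size 5, the width is 5 − 1 = 4, so tw(G) ≤ 4. Conversely, {a, b, c, d, e} is a clique of size 5, and the vertices of any clique must share a bag in every tree decomposition; so some bag has ≥ 5 vertices and tw(G) ≥ 4. Hence tw(G) = 4 exactly.

4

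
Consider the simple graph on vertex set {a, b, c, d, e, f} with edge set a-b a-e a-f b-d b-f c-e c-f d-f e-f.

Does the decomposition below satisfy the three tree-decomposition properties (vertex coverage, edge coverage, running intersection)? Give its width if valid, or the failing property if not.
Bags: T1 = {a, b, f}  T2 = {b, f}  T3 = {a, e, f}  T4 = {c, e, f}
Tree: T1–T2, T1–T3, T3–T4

No — vertex d appears in no bag.

A tree decomposition must satisfy three properties: every vertex lies in some bag; for every edge, both endpoints lie together in some bag; and for every vertex, the bags containing it form a connected subtree. Here vertex d appears in no bag, so the decomposition is invalid.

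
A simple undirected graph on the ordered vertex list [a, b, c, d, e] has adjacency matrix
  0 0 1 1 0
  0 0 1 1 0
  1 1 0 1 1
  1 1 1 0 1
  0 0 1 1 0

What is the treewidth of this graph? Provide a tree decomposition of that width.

Treewidth 2.
One such decomposition:
Bags: B1 = {a, c, d}  B2 = {b, c, d}  B3 = {c, d, e}
Tree: B1–B2, B1–B3

Each bag holds 3 vertices, so the decomposition has width 2, which upper-bounds the treewidth. For the lower bound, the 3 vertices {c, d, e} are pairwise adjacent, and any tree decomposition puts a clique entirely inside one bag — forcing width ≥ 2. Hence tw(G) = 2 exactly.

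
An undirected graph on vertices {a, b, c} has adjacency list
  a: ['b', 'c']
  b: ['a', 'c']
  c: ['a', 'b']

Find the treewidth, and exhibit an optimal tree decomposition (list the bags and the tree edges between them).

Treewidth 2.
One optimal decomposition is:
Bags: B1 = {a, b, c}
Tree: (single bag)

A single bag containing all 3 vertices is trivially a valid decomposition of width 2. On the other hand G contains the 3-clique {a, b, c}. A clique must lie in a single bag of any decomposition, so no decomposition can have width below 2. Combining the bounds, tw(G) = 2.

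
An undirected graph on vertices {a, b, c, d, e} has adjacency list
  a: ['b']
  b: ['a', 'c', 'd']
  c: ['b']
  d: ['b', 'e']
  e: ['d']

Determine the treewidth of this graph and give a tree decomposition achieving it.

The largest bag has 2 vertices, giving width 1; this decomposition certifies tw(G) ≤ 1. Since G has at least one edge (e.g. d–b), it is not an edgeless graph, so tw(G) ≥ 1. The upper and lower bounds meet at 1, so that is the treewidth.

Treewidth 1.
One such decomposition:
Bags: B1 = {b, d}  B2 = {a, b}  B3 = {d, e}  B4 = {b, c}
Tree: B1–B2, B1–B3, B2–B4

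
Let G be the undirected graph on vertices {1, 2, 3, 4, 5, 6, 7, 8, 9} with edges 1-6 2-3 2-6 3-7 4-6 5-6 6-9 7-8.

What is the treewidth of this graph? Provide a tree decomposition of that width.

Treewidth 1.
Bags: B1 = {4, 6}  B2 = {2, 6}  B3 = {1, 6}  B4 = {5, 6}  B5 = {2, 3}  B6 = {6, 9}  B7 = {3, 7}  B8 = {7, 8}
Tree: B1–B2, B1–B3, B1–B4, B2–B5, B2–B6, B5–B7, B7–B8

The largest bag has 2 vertices, giving width 1; this decomposition certifies tw(G) ≤ 1. Any graph with an edge has treewidth ≥ 1, and G has the edge 4–6. The upper and lower bounds meet at 1, so that is the treewidth.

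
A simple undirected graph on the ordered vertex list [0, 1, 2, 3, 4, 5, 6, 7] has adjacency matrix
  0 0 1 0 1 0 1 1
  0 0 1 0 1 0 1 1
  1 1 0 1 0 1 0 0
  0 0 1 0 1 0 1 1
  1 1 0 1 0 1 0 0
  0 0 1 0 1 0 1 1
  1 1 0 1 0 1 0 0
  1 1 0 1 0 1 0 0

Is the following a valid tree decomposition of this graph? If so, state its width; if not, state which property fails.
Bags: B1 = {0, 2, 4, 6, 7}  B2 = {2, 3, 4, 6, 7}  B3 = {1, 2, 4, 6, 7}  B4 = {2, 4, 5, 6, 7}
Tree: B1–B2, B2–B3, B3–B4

Every vertex of G appears in some bag (union = {0, 1, 2, 3, 4, 5, 6, 7}); every edge is covered by a bag; and for each vertex v the set of bags containing v is connected in the bag tree. The decomposition is therefore valid. The largest bag has 5 vertices, so the width is 4.

Yes; width 4.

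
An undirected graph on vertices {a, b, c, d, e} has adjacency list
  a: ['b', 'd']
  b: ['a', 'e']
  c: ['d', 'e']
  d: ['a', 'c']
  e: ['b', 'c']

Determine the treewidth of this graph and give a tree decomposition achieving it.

Treewidth 2.
One optimal decomposition is:
Bags: B1 = {c, d, e}  B2 = {a, d, e}  B3 = {a, b, e}
Tree: B1–B2, B2–B3

The largest bag has 3 vertices, giving width 2; this decomposition certifies tw(G) ≤ 2. For the lower bound, G contains the cycle e–c–d–a–b–e, so G is not a forest; only forests have treewidth ≤ 1, hence tw(G) ≥ 2. Hence tw(G) = 2 exactly.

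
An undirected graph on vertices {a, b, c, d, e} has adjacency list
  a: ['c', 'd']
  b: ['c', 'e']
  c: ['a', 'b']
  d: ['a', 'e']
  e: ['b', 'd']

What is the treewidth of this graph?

A width-2 tree decomposition is:
Bags: B1 = {a, b, c}  B2 = {a, b, e}  B3 = {a, d, e}
Tree: B1–B2, B2–B3
Every bag has size at most 3, so the width is 3 − 1 = 2 and tw(G) ≤ 2. Since a–c–b–e–d–a is a cycle in G, G is not acyclic. Forests are exactly the graphs of treewidth ≤ 1, so tw(G) ≥ 2. The upper and lower bounds meet at 2, so that is the treewidth.

2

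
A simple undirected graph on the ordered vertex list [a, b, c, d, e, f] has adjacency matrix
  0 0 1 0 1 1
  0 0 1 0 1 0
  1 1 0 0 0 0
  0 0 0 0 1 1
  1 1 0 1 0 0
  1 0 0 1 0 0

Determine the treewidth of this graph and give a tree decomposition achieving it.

Treewidth 2.
One optimal decomposition is:
Bags: B1 = {b, c, e}  B2 = {a, c, e}  B3 = {a, d, e}  B4 = {a, d, f}
Tree: B1–B2, B2–B3, B3–B4

Each bag holds 3 vertices, so the decomposition has width 2, which upper-bounds the treewidth. The edges b–c–a–e–b form a cycle, so G is not a tree and its treewidth is at least 2. Combining the bounds, tw(G) = 2.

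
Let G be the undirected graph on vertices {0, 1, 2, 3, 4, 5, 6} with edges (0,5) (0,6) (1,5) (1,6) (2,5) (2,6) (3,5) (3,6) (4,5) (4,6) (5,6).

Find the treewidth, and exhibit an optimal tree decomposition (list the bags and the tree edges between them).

Treewidth 2.
One optimal decomposition is:
Bags: B1 = {3, 5, 6}  B2 = {2, 5, 6}  B3 = {1, 5, 6}  B4 = {4, 5, 6}  B5 = {0, 5, 6}
Tree: B1–B2, B2–B3, B3–B4, B2–B5

The largest bag has 3 vertices, giving width 2; this decomposition certifies tw(G) ≤ 2. For the lower bound, the 3 vertices {0, 5, 6} are pairwise adjacent, and any tree decomposition puts a clique entirely inside one bag — forcing width ≥ 2. The upper and lower bounds meet at 2, so that is the treewidth.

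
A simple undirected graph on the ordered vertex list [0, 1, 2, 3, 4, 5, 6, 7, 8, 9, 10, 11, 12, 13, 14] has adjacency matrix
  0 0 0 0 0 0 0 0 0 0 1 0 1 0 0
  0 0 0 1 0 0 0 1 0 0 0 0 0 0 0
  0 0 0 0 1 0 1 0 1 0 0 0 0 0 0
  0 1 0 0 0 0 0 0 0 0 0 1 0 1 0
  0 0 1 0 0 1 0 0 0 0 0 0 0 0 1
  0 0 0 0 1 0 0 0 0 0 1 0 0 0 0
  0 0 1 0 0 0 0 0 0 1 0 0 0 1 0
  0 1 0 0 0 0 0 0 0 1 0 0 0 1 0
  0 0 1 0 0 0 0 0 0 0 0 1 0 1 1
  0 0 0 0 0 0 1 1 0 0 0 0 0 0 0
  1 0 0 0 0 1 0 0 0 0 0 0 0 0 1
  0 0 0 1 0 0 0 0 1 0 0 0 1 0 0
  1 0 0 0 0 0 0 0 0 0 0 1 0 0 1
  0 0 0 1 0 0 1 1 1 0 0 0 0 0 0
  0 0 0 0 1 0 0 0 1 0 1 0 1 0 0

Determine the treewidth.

A width-3 tree decomposition is:
Bags: B1 = {0, 4, 5, 10}  B2 = {0, 4, 10, 14}  B3 = {0, 4, 12, 14}  B4 = {2, 4, 12, 14}  B5 = {2, 8, 12, 14}  B6 = {2, 8, 11, 12}  B7 = {2, 6, 8, 11}  B8 = {6, 8, 11, 13}  B9 = {3, 6, 11, 13}  B10 = {3, 6, 9, 13}  B11 = {3, 7, 9, 13}  B12 = {1, 3, 7, 9}
Tree: B1–B2, B2–B3, B3–B4, B4–B5, B5–B6, B6–B7, B7–B8, B8–B9, B9–B10, B10–B11, B11–B12
Each bag holds 4 vertices, so the decomposition has width 3, which upper-bounds the treewidth. For the lower bound: the 4 vertex sets {0,5,10}, {4}, {14}, {2,8,11,12} are disjoint, each induces a connected subgraph, and every pair is joined by at least one edge of G. Contracting each set to a single vertex therefore yields K_{4} as a minor, and since treewidth is minor-monotone, tw(G) ≥ tw(K_{4}) = 3. Combining the bounds, tw(G) = 3.

3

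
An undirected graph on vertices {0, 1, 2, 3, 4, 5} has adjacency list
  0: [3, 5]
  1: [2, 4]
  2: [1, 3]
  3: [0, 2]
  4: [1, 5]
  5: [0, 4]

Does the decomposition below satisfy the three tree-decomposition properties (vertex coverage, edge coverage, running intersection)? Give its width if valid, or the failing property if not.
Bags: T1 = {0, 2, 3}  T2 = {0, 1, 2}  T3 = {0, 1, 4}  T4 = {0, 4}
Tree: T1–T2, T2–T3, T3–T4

A tree decomposition must satisfy three properties: every vertex lies in some bag; for every edge, both endpoints lie together in some bag; and for every vertex, the bags containing it form a connected subtree. Here vertex 5 appears in no bag, so the decomposition is invalid.

No — vertex 5 appears in no bag.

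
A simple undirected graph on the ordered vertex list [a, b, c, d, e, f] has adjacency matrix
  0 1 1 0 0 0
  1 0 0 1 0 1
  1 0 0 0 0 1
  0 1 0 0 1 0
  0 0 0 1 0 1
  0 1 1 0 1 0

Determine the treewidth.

2

A width-2 tree decomposition is:
Bags: B1 = {b, d, e}  B2 = {b, e, f}  B3 = {a, b, f}  B4 = {a, c, f}
Tree: B1–B2, B2–B3, B3–B4
Each bag holds 3 vertices, so the decomposition has width 2, which upper-bounds the treewidth. For the lower bound, G contains the cycle d–e–f–b–d, so G is not a forest; only forests have treewidth ≤ 1, hence tw(G) ≥ 2. Combining the bounds, tw(G) = 2.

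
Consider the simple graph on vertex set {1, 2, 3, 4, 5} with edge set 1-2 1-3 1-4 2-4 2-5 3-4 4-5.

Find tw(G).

A width-2 tree decomposition is:
Bags: B1 = {2, 4, 5}  B2 = {1, 2, 4}  B3 = {1, 3, 4}
Tree: B1–B2, B2–B3
Each bag holds 3 vertices, so the decomposition has width 2, which upper-bounds the treewidth. On the other hand G contains the 3-clique {1, 2, 4}. A clique must lie in a single bag of any decomposition, so no decomposition can have width below 2. The upper and lower bounds meet at 2, so that is the treewidth.

2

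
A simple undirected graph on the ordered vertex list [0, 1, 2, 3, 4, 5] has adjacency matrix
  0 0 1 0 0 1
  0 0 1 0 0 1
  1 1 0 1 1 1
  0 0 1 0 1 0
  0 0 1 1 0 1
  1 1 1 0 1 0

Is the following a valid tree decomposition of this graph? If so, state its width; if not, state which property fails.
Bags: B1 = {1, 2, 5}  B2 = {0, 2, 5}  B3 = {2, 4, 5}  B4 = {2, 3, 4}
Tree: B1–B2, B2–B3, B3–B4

Vertex coverage: the bags together contain {0, 1, 2, 3, 4, 5}, the full vertex set. Edge coverage: each edge of G has both endpoints in at least one bag. Running intersection: for every vertex, the bags containing it form a connected subtree. All three properties hold, so this is a valid tree decomposition of width max|bag| − 1 = 2, and hence tw(G) ≤ 2.

Yes; width 2.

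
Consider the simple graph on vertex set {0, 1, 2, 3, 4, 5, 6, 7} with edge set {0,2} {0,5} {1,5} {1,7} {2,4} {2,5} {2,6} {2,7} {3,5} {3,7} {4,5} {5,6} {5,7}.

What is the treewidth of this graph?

A width-2 tree decomposition is:
Bags: B1 = {2, 5, 7}  B2 = {2, 4, 5}  B3 = {2, 5, 6}  B4 = {3, 5, 7}  B5 = {1, 5, 7}  B6 = {0, 2, 5}
Tree: B1–B2, B1–B3, B1–B4, B4–B5, B2–B6
Each bag holds 3 vertices, so the decomposition has width 2, which upper-bounds the treewidth. On the other hand G contains the 3-clique {1, 5, 7}. A clique must lie in a single bag of any decomposition, so no decomposition can have width below 2. Hence tw(G) = 2 exactly.

2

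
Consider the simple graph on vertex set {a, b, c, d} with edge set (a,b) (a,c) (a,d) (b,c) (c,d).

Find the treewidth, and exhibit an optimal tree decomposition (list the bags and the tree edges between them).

Every bag has size at most 3, so the width is 3 − 1 = 2 and tw(G) ≤ 2. Conversely, {a, c, d} is a clique of size 3, and the vertices of any clique must share a bag in every tree decomposition; so some bag has ≥ 3 vertices and tw(G) ≥ 2. Hence tw(G) = 2 exactly.

Treewidth 2.
Bags: B1 = {a, c, d}  B2 = {a, b, c}
Tree: B1–B2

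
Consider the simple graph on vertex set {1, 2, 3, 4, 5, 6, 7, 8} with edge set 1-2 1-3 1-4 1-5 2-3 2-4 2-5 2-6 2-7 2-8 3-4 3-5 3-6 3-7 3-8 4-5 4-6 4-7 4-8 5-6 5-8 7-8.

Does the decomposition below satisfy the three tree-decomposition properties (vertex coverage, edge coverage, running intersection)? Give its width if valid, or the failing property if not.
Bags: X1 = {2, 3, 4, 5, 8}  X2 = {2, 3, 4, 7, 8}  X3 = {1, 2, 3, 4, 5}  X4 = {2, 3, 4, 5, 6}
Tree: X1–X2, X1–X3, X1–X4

Yes; width 4.

Vertex coverage: the bags together contain {1, 2, 3, 4, 5, 6, 7, 8}, the full vertex set. Edge coverage: each edge of G has both endpoints in at least one bag. Running intersection: for every vertex, the bags containing it form a connected subtree. All three properties hold, so this is a valid tree decomposition of width max|bag| − 1 = 4, and hence tw(G) ≤ 4.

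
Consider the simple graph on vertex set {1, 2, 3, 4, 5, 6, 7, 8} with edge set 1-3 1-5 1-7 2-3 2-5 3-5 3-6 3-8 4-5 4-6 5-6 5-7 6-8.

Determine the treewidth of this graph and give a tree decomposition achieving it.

Treewidth 2.
Bags: B1 = {1, 3, 5}  B2 = {3, 5, 6}  B3 = {2, 3, 5}  B4 = {3, 6, 8}  B5 = {4, 5, 6}  B6 = {1, 5, 7}
Tree: B1–B2, B1–B3, B2–B4, B2–B5, B1–B6

Each bag holds 3 vertices, so the decomposition has width 2, which upper-bounds the treewidth. On the other hand G contains the 3-clique {3, 6, 8}. A clique must lie in a single bag of any decomposition, so no decomposition can have width below 2. Therefore the treewidth is 2.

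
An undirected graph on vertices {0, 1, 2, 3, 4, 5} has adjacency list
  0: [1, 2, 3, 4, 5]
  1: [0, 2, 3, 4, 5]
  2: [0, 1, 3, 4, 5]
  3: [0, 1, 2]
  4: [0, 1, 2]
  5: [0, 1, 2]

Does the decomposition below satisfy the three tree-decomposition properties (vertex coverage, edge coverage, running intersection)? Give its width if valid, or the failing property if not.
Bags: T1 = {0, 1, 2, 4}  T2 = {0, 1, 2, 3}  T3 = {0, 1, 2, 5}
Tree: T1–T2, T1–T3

Checking the three conditions: (i) the bags cover all of {0, 1, 2, 3, 4, 5}; (ii) for each edge, some bag contains both endpoints; (iii) the bags containing any fixed vertex form a subtree. All hold, so the decomposition is valid with width 4 − 1 = 3.

Yes; width 3.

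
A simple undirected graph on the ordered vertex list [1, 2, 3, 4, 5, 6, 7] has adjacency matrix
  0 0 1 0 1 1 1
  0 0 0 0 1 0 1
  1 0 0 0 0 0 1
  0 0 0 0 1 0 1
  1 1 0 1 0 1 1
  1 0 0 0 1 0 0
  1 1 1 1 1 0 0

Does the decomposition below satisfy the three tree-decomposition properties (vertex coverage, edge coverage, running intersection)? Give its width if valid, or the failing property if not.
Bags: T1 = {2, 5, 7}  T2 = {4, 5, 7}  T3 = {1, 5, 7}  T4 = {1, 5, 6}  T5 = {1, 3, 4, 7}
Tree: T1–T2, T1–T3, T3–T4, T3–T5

A tree decomposition must satisfy three properties: every vertex lies in some bag; for every edge, both endpoints lie together in some bag; and for every vertex, the bags containing it form a connected subtree. Here bags containing vertex 4 are not connected in the tree, so the decomposition is invalid.

No — bags containing vertex 4 are not connected in the tree.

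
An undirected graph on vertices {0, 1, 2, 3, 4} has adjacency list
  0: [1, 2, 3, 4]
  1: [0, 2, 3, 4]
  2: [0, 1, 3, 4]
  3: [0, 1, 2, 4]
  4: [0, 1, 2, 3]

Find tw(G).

4

A width-4 tree decomposition is:
Bags: B1 = {0, 1, 2, 3, 4}
Tree: (single bag)
With just one bag of size 5, the width is 5 − 1 = 4, so tw(G) ≤ 4. Conversely, {0, 1, 2, 3, 4} is a clique of size 5, and the vertices of any clique must share a bag in every tree decomposition; so some bag has ≥ 5 vertices and tw(G) ≥ 4. Hence tw(G) = 4 exactly.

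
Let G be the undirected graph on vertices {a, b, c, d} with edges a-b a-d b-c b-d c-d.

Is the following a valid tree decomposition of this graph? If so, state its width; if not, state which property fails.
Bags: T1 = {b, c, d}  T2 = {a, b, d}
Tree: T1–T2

Yes; width 2.

Every vertex of G appears in some bag (union = {a, b, c, d}); every edge is covered by a bag; and for each vertex v the set of bags containing v is connected in the bag tree. The decomposition is therefore valid. The largest bag has 3 vertices, so the width is 2.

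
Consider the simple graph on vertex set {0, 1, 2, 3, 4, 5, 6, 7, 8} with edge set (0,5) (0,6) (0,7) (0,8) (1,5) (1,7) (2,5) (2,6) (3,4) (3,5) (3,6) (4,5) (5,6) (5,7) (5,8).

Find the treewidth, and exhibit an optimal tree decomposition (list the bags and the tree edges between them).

Treewidth 2.
Bags: B1 = {3, 5, 6}  B2 = {0, 5, 6}  B3 = {2, 5, 6}  B4 = {0, 5, 7}  B5 = {0, 5, 8}  B6 = {3, 4, 5}  B7 = {1, 5, 7}
Tree: B1–B2, B2–B3, B2–B4, B2–B5, B1–B6, B4–B7

The largest bag has 3 vertices, giving width 2; this decomposition certifies tw(G) ≤ 2. On the other hand G contains the 3-clique {0, 5, 8}. A clique must lie in a single bag of any decomposition, so no decomposition can have width below 2. The upper and lower bounds meet at 2, so that is the treewidth.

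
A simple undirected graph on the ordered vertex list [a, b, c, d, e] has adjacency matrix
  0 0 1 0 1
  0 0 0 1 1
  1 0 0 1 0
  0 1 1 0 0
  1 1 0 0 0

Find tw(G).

A width-2 tree decomposition is:
Bags: B1 = {b, c, d}  B2 = {a, b, c}  B3 = {a, b, e}
Tree: B1–B2, B2–B3
Every bag has size at most 3, so the width is 3 − 1 = 2 and tw(G) ≤ 2. For the lower bound, G contains the cycle b–d–c–a–e–b, so G is not a forest; only forests have treewidth ≤ 1, hence tw(G) ≥ 2. Therefore the treewidth is 2.

2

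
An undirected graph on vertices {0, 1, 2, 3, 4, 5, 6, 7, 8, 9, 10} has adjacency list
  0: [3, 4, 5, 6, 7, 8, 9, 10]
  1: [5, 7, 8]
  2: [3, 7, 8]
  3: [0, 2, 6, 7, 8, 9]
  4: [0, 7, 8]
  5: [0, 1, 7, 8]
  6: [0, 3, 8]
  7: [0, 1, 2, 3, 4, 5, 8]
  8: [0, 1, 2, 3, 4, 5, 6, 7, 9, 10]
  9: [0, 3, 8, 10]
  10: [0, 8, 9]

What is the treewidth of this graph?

A width-3 tree decomposition is:
Bags: B1 = {0, 3, 7, 8}  B2 = {0, 3, 6, 8}  B3 = {2, 3, 7, 8}  B4 = {0, 5, 7, 8}  B5 = {1, 5, 7, 8}  B6 = {0, 4, 7, 8}  B7 = {0, 3, 8, 9}  B8 = {0, 8, 9, 10}
Tree: B1–B2, B1–B3, B1–B4, B4–B5, B4–B6, B1–B7, B7–B8
Every bag has size at most 4, so the width is 4 − 1 = 3 and tw(G) ≤ 3. On the other hand G contains the 4-clique {0, 8, 9, 10}. A clique must lie in a single bag of any decomposition, so no decomposition can have width below 3. Therefore the treewidth is 3.

3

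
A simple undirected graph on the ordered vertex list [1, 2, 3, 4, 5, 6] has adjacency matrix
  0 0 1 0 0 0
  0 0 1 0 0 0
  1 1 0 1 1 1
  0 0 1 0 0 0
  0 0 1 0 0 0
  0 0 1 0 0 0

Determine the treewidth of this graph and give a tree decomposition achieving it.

Each bag holds 2 vertices, so the decomposition has width 1, which upper-bounds the treewidth. Since G has at least one edge (e.g. 6–3), it is not an edgeless graph, so tw(G) ≥ 1. Therefore the treewidth is 1.

Treewidth 1.
Bags: B1 = {3, 6}  B2 = {1, 3}  B3 = {3, 5}  B4 = {3, 4}  B5 = {2, 3}
Tree: B1–B2, B1–B3, B2–B4, B4–B5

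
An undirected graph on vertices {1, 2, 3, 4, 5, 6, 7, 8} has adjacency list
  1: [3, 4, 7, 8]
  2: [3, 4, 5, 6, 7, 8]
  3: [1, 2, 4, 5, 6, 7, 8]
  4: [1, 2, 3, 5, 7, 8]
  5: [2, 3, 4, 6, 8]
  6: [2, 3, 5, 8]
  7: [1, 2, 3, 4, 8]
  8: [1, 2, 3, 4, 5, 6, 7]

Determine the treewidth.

4

A width-4 tree decomposition is:
Bags: B1 = {2, 3, 4, 7, 8}  B2 = {1, 3, 4, 7, 8}  B3 = {2, 3, 4, 5, 8}  B4 = {2, 3, 5, 6, 8}
Tree: B1–B2, B1–B3, B3–B4
Every bag has size at most 5, so the width is 5 − 1 = 4 and tw(G) ≤ 4. On the other hand G contains the 5-clique {1, 3, 4, 7, 8}. A clique must lie in a single bag of any decomposition, so no decomposition can have width below 4. Therefore the treewidth is 4.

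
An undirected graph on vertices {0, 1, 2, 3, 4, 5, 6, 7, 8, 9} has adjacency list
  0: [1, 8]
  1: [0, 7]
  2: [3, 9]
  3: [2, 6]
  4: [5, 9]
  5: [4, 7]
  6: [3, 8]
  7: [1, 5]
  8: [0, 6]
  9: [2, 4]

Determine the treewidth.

A width-2 tree decomposition is:
Bags: B1 = {2, 3, 9}  B2 = {3, 4, 9}  B3 = {3, 4, 5}  B4 = {3, 5, 7}  B5 = {1, 3, 7}  B6 = {0, 1, 3}  B7 = {0, 3, 8}  B8 = {3, 6, 8}
Tree: B1–B2, B2–B3, B3–B4, B4–B5, B5–B6, B6–B7, B7–B8
Each bag holds 3 vertices, so the decomposition has width 2, which upper-bounds the treewidth. For the lower bound, G contains the cycle 3–2–9–4–5–7–1–0–8–6–3, so G is not a forest; only forests have treewidth ≤ 1, hence tw(G) ≥ 2. Therefore the treewidth is 2.

2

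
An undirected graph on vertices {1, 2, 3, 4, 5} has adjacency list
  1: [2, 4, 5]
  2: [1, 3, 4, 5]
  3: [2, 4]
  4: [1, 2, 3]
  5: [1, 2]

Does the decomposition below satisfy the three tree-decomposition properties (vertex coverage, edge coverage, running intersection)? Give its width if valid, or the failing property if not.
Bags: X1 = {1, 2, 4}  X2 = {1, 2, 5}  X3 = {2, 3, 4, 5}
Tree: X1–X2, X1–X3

A tree decomposition must satisfy three properties: every vertex lies in some bag; for every edge, both endpoints lie together in some bag; and for every vertex, the bags containing it form a connected subtree. Here bags containing vertex 5 are not connected in the tree, so the decomposition is invalid.

No — bags containing vertex 5 are not connected in the tree.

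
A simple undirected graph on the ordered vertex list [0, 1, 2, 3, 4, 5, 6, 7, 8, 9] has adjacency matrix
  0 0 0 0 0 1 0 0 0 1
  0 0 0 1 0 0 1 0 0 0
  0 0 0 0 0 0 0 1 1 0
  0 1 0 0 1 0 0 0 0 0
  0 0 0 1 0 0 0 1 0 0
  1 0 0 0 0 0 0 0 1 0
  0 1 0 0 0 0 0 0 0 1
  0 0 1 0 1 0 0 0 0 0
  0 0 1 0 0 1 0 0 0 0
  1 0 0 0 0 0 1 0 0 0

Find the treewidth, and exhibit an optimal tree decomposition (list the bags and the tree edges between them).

Every bag has size at most 3, so the width is 3 − 1 = 2 and tw(G) ≤ 2. The edges 3–1–6–9–0–5–8–2–7–4–3 form a cycle, so G is not a tree and its treewidth is at least 2. Therefore the treewidth is 2.

Treewidth 2.
One such decomposition:
Bags: B1 = {1, 3, 6}  B2 = {3, 6, 9}  B3 = {0, 3, 9}  B4 = {0, 3, 5}  B5 = {3, 5, 8}  B6 = {2, 3, 8}  B7 = {2, 3, 7}  B8 = {3, 4, 7}
Tree: B1–B2, B2–B3, B3–B4, B4–B5, B5–B6, B6–B7, B7–B8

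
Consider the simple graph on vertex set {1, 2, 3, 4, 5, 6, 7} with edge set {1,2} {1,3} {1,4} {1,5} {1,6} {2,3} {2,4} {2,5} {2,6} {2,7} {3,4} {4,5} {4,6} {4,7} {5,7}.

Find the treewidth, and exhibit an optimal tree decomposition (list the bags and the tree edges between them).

Treewidth 3.
One optimal decomposition is:
Bags: B1 = {1, 2, 4, 6}  B2 = {1, 2, 3, 4}  B3 = {1, 2, 4, 5}  B4 = {2, 4, 5, 7}
Tree: B1–B2, B1–B3, B3–B4

Every bag has size at most 4, so the width is 4 − 1 = 3 and tw(G) ≤ 3. Conversely, {1, 2, 3, 4} is a clique of size 4, and the vertices of any clique must share a bag in every tree decomposition; so some bag has ≥ 4 vertices and tw(G) ≥ 3. Therefore the treewidth is 3.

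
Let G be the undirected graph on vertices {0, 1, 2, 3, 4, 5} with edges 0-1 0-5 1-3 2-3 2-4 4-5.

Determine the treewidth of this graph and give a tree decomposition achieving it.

Treewidth 2.
Bags: B1 = {0, 1, 5}  B2 = {1, 3, 5}  B3 = {2, 3, 5}  B4 = {2, 4, 5}
Tree: B1–B2, B2–B3, B3–B4

Every bag has size at most 3, so the width is 3 − 1 = 2 and tw(G) ≤ 2. The edges 5–0–1–3–2–4–5 form a cycle, so G is not a tree and its treewidth is at least 2. Hence tw(G) = 2 exactly.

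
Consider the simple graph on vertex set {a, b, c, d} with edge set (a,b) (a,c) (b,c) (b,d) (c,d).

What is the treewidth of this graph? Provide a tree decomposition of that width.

The largest bag has 3 vertices, giving width 2; this decomposition certifies tw(G) ≤ 2. Conversely, {b, c, d} is a clique of size 3, and the vertices of any clique must share a bag in every tree decomposition; so some bag has ≥ 3 vertices and tw(G) ≥ 2. Therefore the treewidth is 2.

Treewidth 2.
One optimal decomposition is:
Bags: B1 = {a, b, c}  B2 = {b, c, d}
Tree: B1–B2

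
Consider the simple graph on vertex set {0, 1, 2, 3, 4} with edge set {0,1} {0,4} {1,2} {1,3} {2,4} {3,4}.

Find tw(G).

A width-2 tree decomposition is:
Bags: B1 = {1, 2, 4}  B2 = {1, 3, 4}  B3 = {0, 1, 4}
Tree: B1–B2, B2–B3
Every bag has size at most 3, so the width is 3 − 1 = 2 and tw(G) ≤ 2. Since 2–4–3–1–2 is a cycle in G, G is not acyclic. Forests are exactly the graphs of treewidth ≤ 1, so tw(G) ≥ 2. The upper and lower bounds meet at 2, so that is the treewidth.

2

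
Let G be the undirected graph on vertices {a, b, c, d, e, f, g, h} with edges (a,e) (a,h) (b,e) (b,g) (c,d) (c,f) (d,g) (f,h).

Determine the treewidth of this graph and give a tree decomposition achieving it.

Each bag holds 3 vertices, so the decomposition has width 2, which upper-bounds the treewidth. For the lower bound, G contains the cycle b–e–a–h–f–c–d–g–b, so G is not a forest; only forests have treewidth ≤ 1, hence tw(G) ≥ 2. The upper and lower bounds meet at 2, so that is the treewidth.

Treewidth 2.
One such decomposition:
Bags: B1 = {a, b, e}  B2 = {a, b, h}  B3 = {b, f, h}  B4 = {b, c, f}  B5 = {b, c, d}  B6 = {b, d, g}
Tree: B1–B2, B2–B3, B3–B4, B4–B5, B5–B6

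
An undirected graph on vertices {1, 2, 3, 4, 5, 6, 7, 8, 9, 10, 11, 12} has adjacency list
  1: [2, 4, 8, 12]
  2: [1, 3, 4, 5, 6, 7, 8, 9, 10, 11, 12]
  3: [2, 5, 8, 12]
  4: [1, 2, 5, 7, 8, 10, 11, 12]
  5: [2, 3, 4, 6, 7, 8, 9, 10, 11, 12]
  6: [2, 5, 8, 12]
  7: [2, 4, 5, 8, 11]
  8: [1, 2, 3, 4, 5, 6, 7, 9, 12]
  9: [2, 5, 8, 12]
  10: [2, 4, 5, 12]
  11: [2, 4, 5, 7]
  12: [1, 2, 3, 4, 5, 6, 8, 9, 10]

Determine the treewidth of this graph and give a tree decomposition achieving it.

The largest bag has 5 vertices, giving width 4; this decomposition certifies tw(G) ≤ 4. On the other hand G contains the 5-clique {1, 2, 4, 8, 12}. A clique must lie in a single bag of any decomposition, so no decomposition can have width below 4. Therefore the treewidth is 4.

Treewidth 4.
Bags: B1 = {2, 4, 5, 8, 12}  B2 = {2, 5, 8, 9, 12}  B3 = {2, 5, 6, 8, 12}  B4 = {2, 4, 5, 7, 8}  B5 = {2, 4, 5, 7, 11}  B6 = {1, 2, 4, 8, 12}  B7 = {2, 4, 5, 10, 12}  B8 = {2, 3, 5, 8, 12}
Tree: B1–B2, B1–B3, B1–B4, B4–B5, B1–B6, B1–B7, B1–B8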